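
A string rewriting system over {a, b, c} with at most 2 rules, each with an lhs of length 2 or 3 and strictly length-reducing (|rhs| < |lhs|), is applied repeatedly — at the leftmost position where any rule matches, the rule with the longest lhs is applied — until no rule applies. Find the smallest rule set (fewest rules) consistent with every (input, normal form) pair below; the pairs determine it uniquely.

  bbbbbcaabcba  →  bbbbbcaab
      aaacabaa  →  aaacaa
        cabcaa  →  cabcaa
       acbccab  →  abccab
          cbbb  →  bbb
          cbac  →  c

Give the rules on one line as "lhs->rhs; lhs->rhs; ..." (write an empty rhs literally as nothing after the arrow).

  | bbbbbcaabcba => bbbbbcaabba => bbbbbcaab
  | aaacabaa => aaacaa
  | cabcaa
  | acbccab => abccab

ba->; cb->b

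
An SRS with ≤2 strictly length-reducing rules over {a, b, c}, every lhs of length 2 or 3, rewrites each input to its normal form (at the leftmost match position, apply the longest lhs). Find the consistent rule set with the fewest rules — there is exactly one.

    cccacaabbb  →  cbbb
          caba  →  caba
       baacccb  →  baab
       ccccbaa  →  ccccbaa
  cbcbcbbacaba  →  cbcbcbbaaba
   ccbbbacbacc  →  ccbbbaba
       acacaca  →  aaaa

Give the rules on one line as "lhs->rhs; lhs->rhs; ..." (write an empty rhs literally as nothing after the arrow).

ac->a; cca->c

  | cccacaabbb => cccaabbb => ccabbb => cbbb
  | caba
  | baacccb => baaccb => baacb => baab
  | ccccbaa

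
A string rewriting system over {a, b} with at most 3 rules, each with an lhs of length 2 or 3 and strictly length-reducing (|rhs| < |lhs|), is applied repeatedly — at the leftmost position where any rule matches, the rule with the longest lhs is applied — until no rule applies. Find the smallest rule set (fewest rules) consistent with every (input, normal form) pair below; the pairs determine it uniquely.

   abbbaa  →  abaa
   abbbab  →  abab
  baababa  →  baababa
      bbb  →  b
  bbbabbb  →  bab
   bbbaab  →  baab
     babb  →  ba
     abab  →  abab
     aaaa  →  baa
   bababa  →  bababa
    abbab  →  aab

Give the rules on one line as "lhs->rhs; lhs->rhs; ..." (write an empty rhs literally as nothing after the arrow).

aaa->ba; bb->

  | abbbaa => abaa
  | abbbab => abab
  | baababa
  | bbb => b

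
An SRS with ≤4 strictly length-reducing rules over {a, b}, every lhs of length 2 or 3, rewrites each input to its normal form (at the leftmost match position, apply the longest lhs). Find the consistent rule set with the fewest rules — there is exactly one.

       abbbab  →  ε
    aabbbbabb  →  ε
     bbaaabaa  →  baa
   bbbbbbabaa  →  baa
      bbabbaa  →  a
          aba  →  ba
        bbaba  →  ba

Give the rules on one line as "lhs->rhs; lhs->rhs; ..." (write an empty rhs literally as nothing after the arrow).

ab->b; bb->; bba->

  | abbbab => bbbab => bab => bb => ε
  | aabbbbabb => abbbbabb => bbbbabb => bbabb => bb => ε
  | bbaaabaa => aabaa => abaa => baa
  | bbbbbbabaa => bbbbabaa => bbabaa => baa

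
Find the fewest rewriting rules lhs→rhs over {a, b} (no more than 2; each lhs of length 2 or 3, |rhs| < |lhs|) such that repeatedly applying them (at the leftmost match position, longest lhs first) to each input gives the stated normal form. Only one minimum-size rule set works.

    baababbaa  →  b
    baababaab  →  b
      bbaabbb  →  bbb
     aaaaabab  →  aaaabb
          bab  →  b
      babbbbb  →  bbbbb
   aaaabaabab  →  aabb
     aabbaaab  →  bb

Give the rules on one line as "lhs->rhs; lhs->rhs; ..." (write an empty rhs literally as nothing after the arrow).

  | baababbaa => ababbaa => bbbaa => bba => b
  | baababaab => ababaab => bbaab => bab => b
  | bbaabbb => babbb => bbb
  | aaaaabab => aaaabb

aba->b; ba->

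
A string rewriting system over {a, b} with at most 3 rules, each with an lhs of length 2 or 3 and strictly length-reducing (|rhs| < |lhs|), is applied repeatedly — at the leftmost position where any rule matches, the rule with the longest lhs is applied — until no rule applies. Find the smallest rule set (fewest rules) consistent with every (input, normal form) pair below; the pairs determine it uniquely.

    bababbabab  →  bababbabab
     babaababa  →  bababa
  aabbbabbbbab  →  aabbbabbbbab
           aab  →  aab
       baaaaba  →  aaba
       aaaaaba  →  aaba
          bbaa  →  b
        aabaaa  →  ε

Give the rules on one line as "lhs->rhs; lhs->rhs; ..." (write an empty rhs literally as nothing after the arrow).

aaa->; baa->

  | bababbabab
  | babaababa => bababa
  | aabbbabbbbab
  | aab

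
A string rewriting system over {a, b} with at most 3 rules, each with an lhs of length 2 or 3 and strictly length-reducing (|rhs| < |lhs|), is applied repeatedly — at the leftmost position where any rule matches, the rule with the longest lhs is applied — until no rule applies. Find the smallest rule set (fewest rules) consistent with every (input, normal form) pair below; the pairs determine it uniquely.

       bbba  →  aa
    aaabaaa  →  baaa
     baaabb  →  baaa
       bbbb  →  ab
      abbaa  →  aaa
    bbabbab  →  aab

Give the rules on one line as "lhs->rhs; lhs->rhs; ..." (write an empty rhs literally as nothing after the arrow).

  | bbba => aa
  | aaabaaa => aabaaa => abaaa => baaa
  | baaabb => baaa
  | bbbb => ab

aba->ba; bb->; bbb->a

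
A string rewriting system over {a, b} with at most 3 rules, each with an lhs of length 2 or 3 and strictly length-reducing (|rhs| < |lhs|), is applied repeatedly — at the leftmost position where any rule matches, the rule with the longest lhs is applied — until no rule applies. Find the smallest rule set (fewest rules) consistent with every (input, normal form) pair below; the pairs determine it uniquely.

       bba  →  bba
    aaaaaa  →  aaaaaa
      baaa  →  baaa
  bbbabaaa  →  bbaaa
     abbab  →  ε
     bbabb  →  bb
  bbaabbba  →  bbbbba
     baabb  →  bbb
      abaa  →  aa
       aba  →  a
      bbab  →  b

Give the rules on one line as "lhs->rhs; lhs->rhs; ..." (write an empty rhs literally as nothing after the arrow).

  | bba
  | aaaaaa
  | baaa
  | bbbabaaa => bbaaa

aab->b; ab->; bab->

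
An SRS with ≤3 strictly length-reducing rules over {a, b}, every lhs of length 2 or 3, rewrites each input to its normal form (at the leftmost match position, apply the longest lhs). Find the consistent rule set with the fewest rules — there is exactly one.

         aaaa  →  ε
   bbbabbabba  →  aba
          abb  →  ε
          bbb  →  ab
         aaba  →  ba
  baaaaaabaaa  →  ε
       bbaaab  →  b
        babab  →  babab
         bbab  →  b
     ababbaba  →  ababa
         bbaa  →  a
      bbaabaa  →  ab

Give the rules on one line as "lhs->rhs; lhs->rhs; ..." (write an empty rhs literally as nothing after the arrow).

  | aaaa => aa => ε
  | bbbabbabba => ababbabba => abaaabba => ababba => abaaa => aba
  | abb => aa => ε
  | bbb => ab

aa->; bb->a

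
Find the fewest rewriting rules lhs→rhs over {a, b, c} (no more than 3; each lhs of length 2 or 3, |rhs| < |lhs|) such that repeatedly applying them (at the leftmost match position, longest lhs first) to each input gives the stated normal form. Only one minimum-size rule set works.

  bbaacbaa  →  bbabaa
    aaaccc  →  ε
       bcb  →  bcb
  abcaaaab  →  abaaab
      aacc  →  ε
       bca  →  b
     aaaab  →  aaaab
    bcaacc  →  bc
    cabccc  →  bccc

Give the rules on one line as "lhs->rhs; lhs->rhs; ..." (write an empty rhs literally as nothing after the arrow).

ac->; ca->

  | bbaacbaa => bbabaa
  | aaaccc => aacc => ac => ε
  | bcb
  | abcaaaab => abaaab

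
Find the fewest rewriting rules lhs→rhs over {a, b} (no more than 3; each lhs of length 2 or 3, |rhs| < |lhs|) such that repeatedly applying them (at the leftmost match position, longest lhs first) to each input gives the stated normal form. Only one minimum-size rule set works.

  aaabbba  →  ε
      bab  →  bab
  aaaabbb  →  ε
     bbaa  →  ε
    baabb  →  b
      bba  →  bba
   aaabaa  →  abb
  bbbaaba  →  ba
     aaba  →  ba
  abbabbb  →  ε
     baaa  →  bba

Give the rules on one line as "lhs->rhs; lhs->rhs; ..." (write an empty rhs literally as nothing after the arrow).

aa->; baa->bb; bbb->aa

  | aaabbba => abbba => aaaa => aa => ε
  | bab
  | aaaabbb => aabbb => bbb => aa => ε
  | bbaa => bbb => aa => ε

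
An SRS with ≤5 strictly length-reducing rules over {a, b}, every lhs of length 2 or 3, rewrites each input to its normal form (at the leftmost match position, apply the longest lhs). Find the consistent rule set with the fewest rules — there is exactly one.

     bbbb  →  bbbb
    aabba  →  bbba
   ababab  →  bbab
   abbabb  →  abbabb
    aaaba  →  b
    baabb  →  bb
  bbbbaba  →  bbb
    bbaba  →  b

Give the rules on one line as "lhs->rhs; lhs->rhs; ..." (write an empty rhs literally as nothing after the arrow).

aa->b; aaa->a; aba->aa; baa->

  | bbbb
  | aabba => bbba
  | ababab => aabab => bbab
  | abbabb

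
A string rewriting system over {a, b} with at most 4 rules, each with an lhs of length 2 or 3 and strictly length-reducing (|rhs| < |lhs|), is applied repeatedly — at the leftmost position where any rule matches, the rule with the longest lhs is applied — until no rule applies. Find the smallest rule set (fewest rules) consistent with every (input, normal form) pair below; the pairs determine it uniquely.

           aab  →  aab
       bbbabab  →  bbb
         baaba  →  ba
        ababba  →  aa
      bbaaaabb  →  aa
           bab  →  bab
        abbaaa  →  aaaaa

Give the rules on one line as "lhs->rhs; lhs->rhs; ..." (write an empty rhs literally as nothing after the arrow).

  | aab
  | bbbabab => bbbab => bbb
  | baaba => ba
  | ababba => abaaa => aa

abb->aa; baa->; bba->b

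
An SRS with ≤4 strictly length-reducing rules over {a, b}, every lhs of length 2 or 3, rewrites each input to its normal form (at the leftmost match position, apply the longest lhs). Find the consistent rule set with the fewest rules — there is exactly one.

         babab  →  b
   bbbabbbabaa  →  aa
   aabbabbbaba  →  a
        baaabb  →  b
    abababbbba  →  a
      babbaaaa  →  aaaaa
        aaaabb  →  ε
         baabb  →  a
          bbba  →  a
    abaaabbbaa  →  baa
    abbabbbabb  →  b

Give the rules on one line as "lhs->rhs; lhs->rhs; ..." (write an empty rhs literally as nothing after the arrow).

aab->; ab->; bb->a

  | babab => bab => b
  | bbbabbbabaa => ababbbabaa => abbbabaa => bbabaa => aabaa => aa
  | aabbabbbaba => babbbaba => bbbaba => ababa => aba => a
  | baaabb => bab => b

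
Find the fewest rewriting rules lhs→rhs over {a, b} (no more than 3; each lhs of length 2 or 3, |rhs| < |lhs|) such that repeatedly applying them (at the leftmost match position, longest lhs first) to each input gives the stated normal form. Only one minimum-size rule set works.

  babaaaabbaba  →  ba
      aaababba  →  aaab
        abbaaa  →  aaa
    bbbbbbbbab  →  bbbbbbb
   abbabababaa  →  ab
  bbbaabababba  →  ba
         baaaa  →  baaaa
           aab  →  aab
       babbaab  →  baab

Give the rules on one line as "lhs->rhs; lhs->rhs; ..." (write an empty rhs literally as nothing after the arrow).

aba->ab; bba->

  | babaaaabbaba => babaaabbaba => babaabbaba => bababbaba => babbbaba => babba => ba
  | aaababba => aaabbba => aaab
  | abbaaa => aaa
  | bbbbbbbbab => bbbbbbb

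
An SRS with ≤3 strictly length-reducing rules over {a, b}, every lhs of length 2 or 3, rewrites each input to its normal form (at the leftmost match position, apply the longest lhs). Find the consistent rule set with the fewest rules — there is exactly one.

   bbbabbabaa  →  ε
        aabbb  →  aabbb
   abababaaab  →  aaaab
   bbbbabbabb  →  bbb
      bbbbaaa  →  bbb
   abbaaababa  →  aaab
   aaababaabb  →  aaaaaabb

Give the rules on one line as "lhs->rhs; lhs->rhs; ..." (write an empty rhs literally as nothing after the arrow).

ba->b; baa->; bab->a

  | bbbabbabaa => bbababaa => baabaa => baa => ε
  | aabbb
  | abababaaab => aaabaaab => aaaab
  | bbbbabbabb => bbbababb => bbaabb => bbb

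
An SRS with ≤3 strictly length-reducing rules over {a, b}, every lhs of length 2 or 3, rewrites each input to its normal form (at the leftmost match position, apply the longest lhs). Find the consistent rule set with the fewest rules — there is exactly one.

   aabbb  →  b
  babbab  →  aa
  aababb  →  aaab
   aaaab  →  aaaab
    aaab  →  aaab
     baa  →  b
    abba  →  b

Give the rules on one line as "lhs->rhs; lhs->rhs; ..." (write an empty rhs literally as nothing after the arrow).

abb->b; ba->b; bab->a

  | aabbb => abb => b
  | babbab => abab => aa
  | aababb => aaab
  | aaaab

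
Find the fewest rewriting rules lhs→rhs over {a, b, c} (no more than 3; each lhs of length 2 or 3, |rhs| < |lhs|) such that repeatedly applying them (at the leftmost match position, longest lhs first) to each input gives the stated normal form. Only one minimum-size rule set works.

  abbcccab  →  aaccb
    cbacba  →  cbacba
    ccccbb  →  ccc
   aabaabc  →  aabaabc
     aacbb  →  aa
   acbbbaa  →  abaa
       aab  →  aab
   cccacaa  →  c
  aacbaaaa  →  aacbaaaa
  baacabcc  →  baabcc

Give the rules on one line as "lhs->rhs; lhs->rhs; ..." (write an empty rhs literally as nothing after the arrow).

  | abbcccab => aacccab => aaccb
  | cbacba
  | ccccbb => cccca => ccc
  | aabaabc

bb->a; ca->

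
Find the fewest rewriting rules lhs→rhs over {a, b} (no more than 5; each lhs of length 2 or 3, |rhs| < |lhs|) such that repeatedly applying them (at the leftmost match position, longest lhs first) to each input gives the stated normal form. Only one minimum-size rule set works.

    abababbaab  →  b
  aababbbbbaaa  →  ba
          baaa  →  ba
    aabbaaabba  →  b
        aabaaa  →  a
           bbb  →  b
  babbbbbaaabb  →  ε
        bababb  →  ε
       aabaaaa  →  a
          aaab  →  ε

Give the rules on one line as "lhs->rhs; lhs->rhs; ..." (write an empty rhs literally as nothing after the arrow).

aa->a; ab->; bb->; bba->b

  | abababbaab => ababbaab => abbaab => baab => bab => b
  | aababbbbbaaa => ababbbbbaaa => abbbbbaaa => bbbbaaa => bbaaa => baa => ba
  | baaa => baa => ba
  | aabbaaabba => abbaaabba => baaabba => baabba => babba => bba => b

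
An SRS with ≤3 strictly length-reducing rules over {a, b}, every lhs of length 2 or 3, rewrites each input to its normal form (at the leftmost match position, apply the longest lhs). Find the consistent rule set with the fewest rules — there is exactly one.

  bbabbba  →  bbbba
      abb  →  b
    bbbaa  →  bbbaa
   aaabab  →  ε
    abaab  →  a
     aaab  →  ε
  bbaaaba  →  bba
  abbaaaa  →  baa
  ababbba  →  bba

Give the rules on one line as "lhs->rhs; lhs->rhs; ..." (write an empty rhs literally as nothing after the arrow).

  | bbabbba => bbbba
  | abb => b
  | bbbaa
  | aaabab => abab => ab => ε

aaa->a; ab->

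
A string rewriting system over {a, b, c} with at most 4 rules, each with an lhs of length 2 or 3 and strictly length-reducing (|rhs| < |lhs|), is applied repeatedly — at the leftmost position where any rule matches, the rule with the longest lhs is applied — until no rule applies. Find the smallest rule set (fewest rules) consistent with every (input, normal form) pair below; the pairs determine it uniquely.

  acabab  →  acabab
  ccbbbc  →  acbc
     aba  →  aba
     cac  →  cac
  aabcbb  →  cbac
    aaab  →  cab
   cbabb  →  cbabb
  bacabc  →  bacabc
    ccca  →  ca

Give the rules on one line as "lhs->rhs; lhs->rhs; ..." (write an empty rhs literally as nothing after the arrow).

aa->c; cbb->ac; cc->c

  | acabab
  | ccbbbc => cbbbc => acbc
  | aba
  | cac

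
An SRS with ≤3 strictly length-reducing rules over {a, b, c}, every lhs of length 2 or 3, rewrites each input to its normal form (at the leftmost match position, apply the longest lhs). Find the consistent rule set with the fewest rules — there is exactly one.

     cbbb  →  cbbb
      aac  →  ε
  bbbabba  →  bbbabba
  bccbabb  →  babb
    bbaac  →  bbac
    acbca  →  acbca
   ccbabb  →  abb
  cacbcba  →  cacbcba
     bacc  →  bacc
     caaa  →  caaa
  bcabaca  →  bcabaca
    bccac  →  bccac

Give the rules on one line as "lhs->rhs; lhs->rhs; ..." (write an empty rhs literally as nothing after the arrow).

  | cbbb
  | aac => ε
  | bbbabba
  | bccbabb => babb

aac->; baa->ba; ccb->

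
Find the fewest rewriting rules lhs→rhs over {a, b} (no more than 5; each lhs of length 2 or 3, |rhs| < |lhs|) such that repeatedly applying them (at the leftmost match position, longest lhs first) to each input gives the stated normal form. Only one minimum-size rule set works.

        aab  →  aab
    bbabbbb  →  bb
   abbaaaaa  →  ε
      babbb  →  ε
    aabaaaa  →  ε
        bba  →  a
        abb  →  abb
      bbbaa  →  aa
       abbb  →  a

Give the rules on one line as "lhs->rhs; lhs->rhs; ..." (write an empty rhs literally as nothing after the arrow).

aaa->; ba->a; bab->b; bbb->

  | aab
  | bbabbbb => bbbbb => bb
  | abbaaaaa => abaaaaa => aaaaaa => aaa => ε
  | babbb => bbb => ε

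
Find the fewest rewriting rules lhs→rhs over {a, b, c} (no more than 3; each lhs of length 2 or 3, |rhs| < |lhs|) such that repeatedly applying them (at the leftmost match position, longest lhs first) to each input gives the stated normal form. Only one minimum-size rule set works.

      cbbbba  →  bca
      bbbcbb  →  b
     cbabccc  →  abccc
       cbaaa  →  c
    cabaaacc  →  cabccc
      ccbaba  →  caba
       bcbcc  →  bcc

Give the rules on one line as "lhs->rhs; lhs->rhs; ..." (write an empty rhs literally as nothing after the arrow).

  | cbbbba => bbba => bca
  | bbbcbb => bccbb => bcb => b
  | cbabccc => abccc
  | cbaaa => aaa => c

aaa->c; bbb->bc; cb->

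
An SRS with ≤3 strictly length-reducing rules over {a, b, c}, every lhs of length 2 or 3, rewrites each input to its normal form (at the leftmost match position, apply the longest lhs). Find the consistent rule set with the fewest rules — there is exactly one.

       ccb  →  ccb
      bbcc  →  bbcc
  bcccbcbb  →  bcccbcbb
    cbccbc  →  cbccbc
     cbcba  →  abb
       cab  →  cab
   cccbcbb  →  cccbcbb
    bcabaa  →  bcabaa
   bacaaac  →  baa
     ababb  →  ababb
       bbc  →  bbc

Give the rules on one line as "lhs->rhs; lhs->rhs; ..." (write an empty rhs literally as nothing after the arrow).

ac->; cba->ab

  | ccb
  | bbcc
  | bcccbcbb
  | cbccbc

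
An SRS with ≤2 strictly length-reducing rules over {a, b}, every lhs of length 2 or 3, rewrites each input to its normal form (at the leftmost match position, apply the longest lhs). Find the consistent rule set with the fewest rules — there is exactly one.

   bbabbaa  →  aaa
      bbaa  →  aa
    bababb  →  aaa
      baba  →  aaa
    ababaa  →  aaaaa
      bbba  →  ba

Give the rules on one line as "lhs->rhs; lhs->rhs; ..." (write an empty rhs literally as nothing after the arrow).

  | bbabbaa => abbaa => aaa
  | bbaa => aa
  | bababb => aaabb => aaa
  | baba => aaa

bab->aa; bb->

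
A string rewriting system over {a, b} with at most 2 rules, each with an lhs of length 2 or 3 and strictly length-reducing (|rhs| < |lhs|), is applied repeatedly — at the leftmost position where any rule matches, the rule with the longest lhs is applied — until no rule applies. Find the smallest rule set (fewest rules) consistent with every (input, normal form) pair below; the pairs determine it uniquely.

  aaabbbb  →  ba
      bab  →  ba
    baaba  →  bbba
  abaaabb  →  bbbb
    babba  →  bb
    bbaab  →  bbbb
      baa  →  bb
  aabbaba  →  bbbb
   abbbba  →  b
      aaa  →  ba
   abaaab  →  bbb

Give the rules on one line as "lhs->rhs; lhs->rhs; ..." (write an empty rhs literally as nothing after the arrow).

  | aaabbbb => babbbb => babbb => babb => bab => ba
  | bab => ba
  | baaba => bbba
  | abaaabb => aaaabb => baabb => bbbb

aa->b; ab->a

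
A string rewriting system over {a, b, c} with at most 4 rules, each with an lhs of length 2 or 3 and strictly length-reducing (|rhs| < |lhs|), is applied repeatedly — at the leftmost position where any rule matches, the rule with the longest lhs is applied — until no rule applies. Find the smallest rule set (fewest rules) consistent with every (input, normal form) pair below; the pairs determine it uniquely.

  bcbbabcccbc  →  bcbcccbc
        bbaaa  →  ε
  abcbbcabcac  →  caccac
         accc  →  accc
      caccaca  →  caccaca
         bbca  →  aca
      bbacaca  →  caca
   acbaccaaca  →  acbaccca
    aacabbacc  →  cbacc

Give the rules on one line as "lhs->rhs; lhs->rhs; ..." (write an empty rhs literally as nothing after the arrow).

  | bcbbabcccbc => bcaabcccbc => bcbcccbc
  | bbaaa => aaaa => aa => ε
  | abcbbcabcac => cbbcabcac => cacabcac => caccac
  | accc

aa->; ab->; bb->a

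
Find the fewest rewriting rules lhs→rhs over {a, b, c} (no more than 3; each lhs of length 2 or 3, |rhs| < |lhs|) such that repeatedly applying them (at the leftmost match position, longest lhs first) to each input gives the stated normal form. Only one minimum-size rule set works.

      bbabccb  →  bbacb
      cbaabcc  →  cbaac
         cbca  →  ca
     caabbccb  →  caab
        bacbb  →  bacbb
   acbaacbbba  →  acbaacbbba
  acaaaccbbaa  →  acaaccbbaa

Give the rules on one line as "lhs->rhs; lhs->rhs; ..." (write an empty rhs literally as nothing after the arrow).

  | bbabccb => bbacb
  | cbaabcc => cbaac
  | cbca => ca
  | caabbccb => caabcb => caab

aaa->aa; bc->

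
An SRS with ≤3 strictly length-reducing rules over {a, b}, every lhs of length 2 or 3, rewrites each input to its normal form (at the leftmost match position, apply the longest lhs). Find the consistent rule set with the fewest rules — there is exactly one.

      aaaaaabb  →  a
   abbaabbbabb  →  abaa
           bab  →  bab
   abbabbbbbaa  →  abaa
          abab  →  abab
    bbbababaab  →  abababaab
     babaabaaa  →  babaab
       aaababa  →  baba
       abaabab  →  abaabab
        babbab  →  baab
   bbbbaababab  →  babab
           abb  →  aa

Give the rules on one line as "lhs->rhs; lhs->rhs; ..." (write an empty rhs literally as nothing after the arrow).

  | aaaaaabb => aaabb => bb => a
  | abbaabbbabb => aaabbbabb => bbbabb => ababb => abaa
  | bab
  | abbabbbbbaa => aabbbbbaa => aaabbbaa => bbbaa => abaa

aaa->; bb->a; bba->a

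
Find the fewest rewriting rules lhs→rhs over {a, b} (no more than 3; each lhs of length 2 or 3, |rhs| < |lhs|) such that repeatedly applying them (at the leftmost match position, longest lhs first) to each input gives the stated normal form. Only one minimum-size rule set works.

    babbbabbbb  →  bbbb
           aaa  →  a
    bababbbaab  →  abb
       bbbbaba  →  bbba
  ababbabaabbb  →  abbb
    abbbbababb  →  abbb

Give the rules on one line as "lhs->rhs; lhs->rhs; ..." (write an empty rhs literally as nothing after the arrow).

  | babbbabbbb => bbabbbb => bbbb
  | aaa => aa => a
  | bababbbaab => abbbaab => abbbab => abb
  | bbbbaba => bbba

aa->a; bab->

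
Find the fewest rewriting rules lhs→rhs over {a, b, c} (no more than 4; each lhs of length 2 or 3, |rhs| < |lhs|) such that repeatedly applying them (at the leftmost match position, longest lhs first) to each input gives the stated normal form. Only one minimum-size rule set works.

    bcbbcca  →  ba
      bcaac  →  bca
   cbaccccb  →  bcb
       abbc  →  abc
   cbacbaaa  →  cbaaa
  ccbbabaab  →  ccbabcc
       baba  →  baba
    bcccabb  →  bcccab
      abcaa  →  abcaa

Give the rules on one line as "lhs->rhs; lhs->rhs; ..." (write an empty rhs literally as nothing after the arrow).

aab->cc; ac->; bb->b; cbc->ba

  | bcbbcca => bcbcca => bbaca => baca => ba
  | bcaac => bca
  | cbaccccb => cbcccb => baccb => bcb
  | abbc => abc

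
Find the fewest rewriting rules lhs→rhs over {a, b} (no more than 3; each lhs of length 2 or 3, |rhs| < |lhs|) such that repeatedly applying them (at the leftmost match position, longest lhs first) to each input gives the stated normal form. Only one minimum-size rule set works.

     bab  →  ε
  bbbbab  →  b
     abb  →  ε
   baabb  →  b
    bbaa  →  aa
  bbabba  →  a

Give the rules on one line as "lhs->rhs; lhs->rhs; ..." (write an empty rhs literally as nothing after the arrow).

  | bab => bb => ε
  | bbbbab => bbab => ab => b
  | abb => bb => ε
  | baabb => babb => bbb => b

ab->b; bb->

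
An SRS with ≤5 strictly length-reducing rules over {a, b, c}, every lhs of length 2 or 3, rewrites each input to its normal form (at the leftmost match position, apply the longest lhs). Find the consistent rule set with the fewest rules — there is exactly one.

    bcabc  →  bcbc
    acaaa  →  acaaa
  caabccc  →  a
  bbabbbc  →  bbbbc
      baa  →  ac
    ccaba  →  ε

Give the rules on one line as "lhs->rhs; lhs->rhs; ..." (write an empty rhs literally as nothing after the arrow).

ab->b; ba->; baa->ac; cc->a

  | bcabc => bcbc
  | acaaa
  | caabccc => cabccc => cbccc => cbac => cc => a
  | bbabbbc => bbbbc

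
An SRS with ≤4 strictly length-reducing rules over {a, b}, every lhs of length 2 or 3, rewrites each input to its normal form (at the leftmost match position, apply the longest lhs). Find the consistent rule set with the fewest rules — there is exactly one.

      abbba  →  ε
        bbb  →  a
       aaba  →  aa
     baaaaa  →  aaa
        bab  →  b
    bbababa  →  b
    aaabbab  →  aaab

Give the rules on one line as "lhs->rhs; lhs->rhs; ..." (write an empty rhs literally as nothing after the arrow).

abb->; ba->; baa->; bbb->a

  | abbba => ba => ε
  | bbb => a
  | aaba => aa
  | baaaaa => aaa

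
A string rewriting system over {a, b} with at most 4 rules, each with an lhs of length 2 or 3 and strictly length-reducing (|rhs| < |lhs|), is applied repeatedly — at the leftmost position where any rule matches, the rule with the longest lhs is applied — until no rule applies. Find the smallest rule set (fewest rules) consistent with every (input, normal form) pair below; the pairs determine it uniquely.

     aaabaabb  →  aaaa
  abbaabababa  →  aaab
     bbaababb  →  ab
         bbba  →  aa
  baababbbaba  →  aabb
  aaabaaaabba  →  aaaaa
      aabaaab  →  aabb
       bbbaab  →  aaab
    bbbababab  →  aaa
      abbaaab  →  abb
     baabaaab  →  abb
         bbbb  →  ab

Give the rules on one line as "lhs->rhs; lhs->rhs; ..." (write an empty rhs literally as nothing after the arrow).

  | aaabaabb => aaababb => aaabbb => aaaa
  | abbaabababa => ababababa => abbababa => abbbaba => aaaba => aaab
  | bbaababb => bababb => bbabb => bbbb => ab
  | bbba => aa

aba->ab; ba->b; baa->a; bbb->a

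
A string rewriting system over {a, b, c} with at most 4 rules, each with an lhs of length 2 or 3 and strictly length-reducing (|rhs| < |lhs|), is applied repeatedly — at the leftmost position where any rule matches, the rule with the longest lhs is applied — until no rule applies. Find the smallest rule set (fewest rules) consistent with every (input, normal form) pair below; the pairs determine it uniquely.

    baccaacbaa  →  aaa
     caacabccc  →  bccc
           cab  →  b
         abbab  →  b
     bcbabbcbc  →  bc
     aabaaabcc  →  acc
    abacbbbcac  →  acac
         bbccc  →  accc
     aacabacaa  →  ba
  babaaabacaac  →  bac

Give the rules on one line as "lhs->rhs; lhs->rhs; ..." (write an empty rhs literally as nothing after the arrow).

ab->b; bb->a; caa->; cb->b

  | baccaacbaa => baccbaa => bacbaa => babaa => bbaa => aaa
  | caacabccc => cabccc => cbccc => bccc
  | cab => cb => b
  | abbab => bbab => aab => ab => b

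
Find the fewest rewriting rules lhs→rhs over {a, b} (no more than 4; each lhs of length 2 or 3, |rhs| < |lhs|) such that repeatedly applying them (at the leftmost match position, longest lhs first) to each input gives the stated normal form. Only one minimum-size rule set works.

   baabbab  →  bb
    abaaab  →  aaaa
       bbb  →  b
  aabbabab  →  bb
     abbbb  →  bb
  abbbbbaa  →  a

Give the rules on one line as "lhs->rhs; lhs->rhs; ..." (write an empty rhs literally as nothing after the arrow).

ab->a; abb->bb; ba->; bbb->b

  | baabbab => abbab => bbab => bb
  | abaaab => aaaab => aaaa
  | bbb => b
  | aabbabab => abbabab => bbabab => bbab => bb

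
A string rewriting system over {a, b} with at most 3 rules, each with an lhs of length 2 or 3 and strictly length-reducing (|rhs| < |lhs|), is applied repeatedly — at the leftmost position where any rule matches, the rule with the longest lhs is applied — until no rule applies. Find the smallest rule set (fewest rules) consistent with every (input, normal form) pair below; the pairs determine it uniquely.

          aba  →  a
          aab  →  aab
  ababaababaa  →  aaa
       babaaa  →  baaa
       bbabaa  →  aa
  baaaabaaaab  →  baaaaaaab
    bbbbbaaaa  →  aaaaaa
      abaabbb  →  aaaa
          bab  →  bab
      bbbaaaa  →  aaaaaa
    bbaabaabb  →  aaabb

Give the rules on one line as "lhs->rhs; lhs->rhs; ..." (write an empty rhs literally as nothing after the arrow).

aba->a; bba->a; bbb->aa

  | aba => a
  | aab
  | ababaababaa => abaababaa => aababaa => aabaa => aaa
  | babaaa => baaa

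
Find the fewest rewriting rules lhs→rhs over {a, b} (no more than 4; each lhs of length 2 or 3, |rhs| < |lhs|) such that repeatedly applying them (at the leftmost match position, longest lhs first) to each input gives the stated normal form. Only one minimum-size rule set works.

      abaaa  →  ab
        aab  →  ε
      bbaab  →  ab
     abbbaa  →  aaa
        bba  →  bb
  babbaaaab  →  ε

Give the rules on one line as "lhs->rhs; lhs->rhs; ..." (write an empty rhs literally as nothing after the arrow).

  | abaaa => abaa => aba => ab
  | aab => ε
  | bbaab => bbab => bab => ab
  | abbbaa => aaa

aab->; ba->b; bab->ab; bbb->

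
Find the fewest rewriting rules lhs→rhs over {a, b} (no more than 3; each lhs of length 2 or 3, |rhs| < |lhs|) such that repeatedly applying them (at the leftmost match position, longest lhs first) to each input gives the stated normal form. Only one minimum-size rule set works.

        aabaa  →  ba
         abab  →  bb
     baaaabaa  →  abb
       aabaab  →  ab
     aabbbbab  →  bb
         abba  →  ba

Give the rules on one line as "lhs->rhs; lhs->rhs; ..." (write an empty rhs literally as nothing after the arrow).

aa->b; bab->ab; bba->aa

  | aabaa => bbaa => aaa => ba
  | abab => aab => bb
  | baaaabaa => bbaabaa => aaabaa => babaa => abaa => abb
  | aabaab => bbaab => aaab => bab => ab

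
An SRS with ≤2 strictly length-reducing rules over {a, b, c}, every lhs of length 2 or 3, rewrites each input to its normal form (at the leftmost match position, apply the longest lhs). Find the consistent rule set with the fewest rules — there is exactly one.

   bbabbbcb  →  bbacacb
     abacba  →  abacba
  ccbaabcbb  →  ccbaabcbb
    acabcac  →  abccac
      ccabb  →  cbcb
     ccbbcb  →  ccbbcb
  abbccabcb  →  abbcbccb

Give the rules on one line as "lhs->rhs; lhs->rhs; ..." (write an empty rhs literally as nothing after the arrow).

  | bbabbbcb => bbacacb
  | abacba
  | ccbaabcbb
  | acabcac => abccac

bbb->ca; cab->bc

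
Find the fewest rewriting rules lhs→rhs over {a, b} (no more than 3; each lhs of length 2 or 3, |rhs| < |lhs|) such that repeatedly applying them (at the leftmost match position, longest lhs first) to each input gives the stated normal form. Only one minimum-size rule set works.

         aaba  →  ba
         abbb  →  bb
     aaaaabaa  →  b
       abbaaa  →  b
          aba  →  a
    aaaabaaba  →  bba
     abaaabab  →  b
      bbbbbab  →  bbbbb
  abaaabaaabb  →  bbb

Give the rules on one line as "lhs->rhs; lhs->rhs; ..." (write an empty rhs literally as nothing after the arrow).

aa->; aaa->aa; ab->

  | aaba => ba
  | abbb => bb
  | aaaaabaa => aaaabaa => aaabaa => aabaa => baa => b
  | abbaaa => baaa => baa => b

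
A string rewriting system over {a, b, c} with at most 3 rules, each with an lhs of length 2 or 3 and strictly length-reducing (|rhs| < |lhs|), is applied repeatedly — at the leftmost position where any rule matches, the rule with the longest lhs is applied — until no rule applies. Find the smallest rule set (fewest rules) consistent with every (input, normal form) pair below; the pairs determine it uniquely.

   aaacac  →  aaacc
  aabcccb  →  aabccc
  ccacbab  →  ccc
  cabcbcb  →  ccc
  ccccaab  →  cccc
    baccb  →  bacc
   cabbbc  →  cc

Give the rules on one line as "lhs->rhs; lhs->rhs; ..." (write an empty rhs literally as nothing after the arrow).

  | aaacac => aaacc
  | aabcccb => aabccc
  | ccacbab => cccbab => cccab => cccb => ccc
  | cabcbcb => cbcbcb => ccbcb => cccb => ccc

ca->c; cb->c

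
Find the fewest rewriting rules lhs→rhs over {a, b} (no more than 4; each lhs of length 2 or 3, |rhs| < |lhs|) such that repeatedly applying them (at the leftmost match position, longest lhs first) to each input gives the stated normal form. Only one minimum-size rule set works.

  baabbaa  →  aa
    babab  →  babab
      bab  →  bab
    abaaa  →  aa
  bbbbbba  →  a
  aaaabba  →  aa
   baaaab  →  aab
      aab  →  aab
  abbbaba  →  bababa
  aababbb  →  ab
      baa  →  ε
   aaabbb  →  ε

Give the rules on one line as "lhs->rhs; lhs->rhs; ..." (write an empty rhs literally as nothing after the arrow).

  | baabbaa => bbaa => aa
  | babab
  | bab
  | abaaa => aa

aaa->b; abb->ba; baa->; bb->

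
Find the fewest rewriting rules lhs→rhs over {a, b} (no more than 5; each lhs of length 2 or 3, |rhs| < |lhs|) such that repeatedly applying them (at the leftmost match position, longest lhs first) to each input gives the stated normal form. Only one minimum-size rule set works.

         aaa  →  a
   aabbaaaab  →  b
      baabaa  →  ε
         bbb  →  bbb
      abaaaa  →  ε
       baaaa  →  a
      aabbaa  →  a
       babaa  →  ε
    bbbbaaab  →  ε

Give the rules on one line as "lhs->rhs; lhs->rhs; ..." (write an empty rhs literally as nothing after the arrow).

  | aaa => a
  | aabbaaaab => bbaaaab => baaab => aab => b
  | baabaa => abaa => aa => ε
  | bbb

aa->; ab->; ba->a; baa->a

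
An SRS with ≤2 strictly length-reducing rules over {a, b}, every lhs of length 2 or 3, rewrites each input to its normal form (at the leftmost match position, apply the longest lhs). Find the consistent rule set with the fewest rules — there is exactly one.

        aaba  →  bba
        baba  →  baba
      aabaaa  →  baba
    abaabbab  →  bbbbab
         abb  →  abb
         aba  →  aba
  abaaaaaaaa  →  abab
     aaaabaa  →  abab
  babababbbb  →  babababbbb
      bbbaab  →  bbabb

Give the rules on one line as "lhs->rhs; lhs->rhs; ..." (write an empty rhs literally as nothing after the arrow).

aa->b; baa->ab

  | aaba => bba
  | baba
  | aabaaa => bbaaa => baba
  | abaabbab => aabbbab => bbbbab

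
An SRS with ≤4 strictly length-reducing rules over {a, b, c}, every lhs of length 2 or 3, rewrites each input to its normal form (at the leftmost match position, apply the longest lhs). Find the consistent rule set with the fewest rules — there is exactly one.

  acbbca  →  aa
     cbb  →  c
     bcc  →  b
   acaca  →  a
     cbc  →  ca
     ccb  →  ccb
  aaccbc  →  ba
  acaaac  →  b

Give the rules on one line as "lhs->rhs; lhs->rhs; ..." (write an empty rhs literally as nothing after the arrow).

aaa->ba; ac->b; bb->; bc->a

  | acbbca => bbbca => bca => aa
  | cbb => c
  | bcc => ac => b
  | acaca => baca => bba => a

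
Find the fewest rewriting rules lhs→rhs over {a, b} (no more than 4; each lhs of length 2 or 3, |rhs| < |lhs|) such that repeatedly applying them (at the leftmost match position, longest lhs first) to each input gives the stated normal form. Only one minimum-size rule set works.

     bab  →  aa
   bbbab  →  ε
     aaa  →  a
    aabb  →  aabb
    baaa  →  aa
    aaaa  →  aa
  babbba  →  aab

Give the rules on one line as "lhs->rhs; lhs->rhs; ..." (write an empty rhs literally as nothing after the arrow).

  | bab => aa
  | bbbab => bbaa => ba => ε
  | aaa => a
  | aabb

aaa->a; ba->; bab->aa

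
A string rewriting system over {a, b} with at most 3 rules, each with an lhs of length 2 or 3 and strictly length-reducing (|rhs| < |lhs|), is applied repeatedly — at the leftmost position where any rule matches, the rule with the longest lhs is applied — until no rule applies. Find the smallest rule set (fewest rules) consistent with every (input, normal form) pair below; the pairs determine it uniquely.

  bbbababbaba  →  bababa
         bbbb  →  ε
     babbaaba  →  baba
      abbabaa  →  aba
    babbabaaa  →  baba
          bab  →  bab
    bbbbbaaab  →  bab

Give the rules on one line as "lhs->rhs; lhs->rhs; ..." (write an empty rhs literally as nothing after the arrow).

  | bbbababbaba => bababbaba => babaaba => bababa
  | bbbb => bb => ε
  | babbaaba => baaaba => baaba => baba
  | abbabaa => aabaa => abaa => aba

aa->a; bb->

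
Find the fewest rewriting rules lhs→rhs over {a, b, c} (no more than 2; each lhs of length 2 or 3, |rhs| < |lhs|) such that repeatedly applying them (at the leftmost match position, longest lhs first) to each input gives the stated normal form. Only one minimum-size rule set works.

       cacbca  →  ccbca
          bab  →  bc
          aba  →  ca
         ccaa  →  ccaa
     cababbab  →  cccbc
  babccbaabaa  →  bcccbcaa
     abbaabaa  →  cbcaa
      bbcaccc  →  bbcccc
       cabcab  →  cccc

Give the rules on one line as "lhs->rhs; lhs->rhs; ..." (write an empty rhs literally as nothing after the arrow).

ab->c; ac->c

  | cacbca => ccbca
  | bab => bc
  | aba => ca
  | ccaa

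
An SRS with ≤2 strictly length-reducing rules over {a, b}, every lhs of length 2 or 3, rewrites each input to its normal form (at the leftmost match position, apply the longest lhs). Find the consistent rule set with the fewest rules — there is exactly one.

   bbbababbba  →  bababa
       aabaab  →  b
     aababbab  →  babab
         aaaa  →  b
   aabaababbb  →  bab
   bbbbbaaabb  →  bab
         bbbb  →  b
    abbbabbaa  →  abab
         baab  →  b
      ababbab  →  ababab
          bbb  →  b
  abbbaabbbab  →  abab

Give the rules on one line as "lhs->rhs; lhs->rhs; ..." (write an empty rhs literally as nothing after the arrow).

  | bbbababbba => bbababbba => bababbba => bababba => bababa
  | aabaab => bbaab => baab => bbb => bb => b
  | aababbab => bbabbab => babbab => babab
  | aaaa => baa => bb => b

aa->b; bb->b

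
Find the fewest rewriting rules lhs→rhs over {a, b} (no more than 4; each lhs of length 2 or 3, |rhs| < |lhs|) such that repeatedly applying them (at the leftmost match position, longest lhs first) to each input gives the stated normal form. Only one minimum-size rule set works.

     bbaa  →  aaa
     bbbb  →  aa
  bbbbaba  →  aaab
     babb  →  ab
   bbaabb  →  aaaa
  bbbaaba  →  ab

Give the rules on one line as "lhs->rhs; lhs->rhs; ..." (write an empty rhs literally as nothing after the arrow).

ba->b; baa->; bb->a

  | bbaa => aaa
  | bbbb => abb => aa
  | bbbbaba => abbaba => aaaba => aaab
  | babb => bbb => ab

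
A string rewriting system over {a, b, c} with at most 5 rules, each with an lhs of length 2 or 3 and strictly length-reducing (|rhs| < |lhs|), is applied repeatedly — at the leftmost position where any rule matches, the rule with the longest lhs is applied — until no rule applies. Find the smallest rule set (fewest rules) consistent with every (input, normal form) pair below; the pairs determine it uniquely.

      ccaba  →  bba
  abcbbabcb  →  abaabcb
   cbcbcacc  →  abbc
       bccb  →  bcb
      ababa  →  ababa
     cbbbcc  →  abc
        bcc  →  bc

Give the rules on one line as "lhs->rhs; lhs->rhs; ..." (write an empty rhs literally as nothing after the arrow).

  | ccaba => caba => bba
  | abcbbabcb => abaabcb
  | cbcbcacc => abcacc => abbcc => abbc
  | bccb => bcb

ca->b; cbb->a; cbc->a; cc->c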